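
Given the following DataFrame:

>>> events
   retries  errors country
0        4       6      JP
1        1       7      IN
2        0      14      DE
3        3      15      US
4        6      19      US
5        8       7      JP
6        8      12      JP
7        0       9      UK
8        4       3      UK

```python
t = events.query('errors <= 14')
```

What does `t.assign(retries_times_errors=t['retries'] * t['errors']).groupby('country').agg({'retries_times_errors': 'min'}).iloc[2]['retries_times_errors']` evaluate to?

filter rows where errors <= 14:
   retries  errors country
0        4       6      JP
1        1       7      IN
2        0      14      DE
5        8       7      JP
6        8      12      JP
7        0       9      UK
8        4       3      UK
add column retries_times_errors = t['retries'] * t['errors']:
   retries  errors country  retries_times_errors
0        4       6      JP                    24
1        1       7      IN                     7
2        0      14      DE                     0
5        8       7      JP                    56
6        8      12      JP                    96
7        0       9      UK                     0
8        4       3      UK                    12
group by country, min of retries_times_errors:
         retries_times_errors
country                      
DE                          0
IN                          7
JP                         24
UK                          0
Then the value at position 2, column 'retries_times_errors': 24

24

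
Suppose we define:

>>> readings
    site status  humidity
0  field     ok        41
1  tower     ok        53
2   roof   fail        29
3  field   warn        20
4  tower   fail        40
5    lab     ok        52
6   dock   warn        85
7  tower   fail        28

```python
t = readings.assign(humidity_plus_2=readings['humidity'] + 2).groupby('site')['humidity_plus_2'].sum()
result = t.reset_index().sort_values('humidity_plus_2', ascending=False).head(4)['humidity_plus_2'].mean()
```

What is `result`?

83.25

add column humidity_plus_2 = readings['humidity'] + 2:
    site status  humidity  humidity_plus_2
0  field     ok        41               43
1  tower     ok        53               55
2   roof   fail        29               31
3  field   warn        20               22
4  tower   fail        40               42
5    lab     ok        52               54
6   dock   warn        85               87
7  tower   fail        28               30
group by site, sum of humidity_plus_2:
site
dock      87
field     65
lab       54
roof      31
tower    127
Name: humidity_plus_2, dtype: int64
reset_index():
    site  humidity_plus_2
0   dock               87
1  field               65
2    lab               54
3   roof               31
4  tower              127
sort by humidity_plus_2 descending:
    site  humidity_plus_2
4  tower              127
0   dock               87
1  field               65
2    lab               54
3   roof               31
take first 4 rows:
    site  humidity_plus_2
4  tower              127
0   dock               87
1  field               65
2    lab               54
Then the mean of column 'humidity_plus_2': 83.25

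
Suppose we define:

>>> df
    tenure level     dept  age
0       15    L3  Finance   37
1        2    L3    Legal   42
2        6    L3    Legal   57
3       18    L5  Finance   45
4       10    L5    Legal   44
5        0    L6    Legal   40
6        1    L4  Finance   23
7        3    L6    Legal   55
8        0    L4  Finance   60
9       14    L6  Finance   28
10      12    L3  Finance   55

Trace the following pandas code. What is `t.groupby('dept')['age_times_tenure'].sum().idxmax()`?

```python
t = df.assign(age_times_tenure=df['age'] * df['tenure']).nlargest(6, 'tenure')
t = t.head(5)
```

add column age_times_tenure = df['age'] * df['tenure']:
    tenure level     dept  age  age_times_tenure
0       15    L3  Finance   37               555
1        2    L3    Legal   42                84
2        6    L3    Legal   57               342
3       18    L5  Finance   45               810
4       10    L5    Legal   44               440
5        0    L6    Legal   40                 0
6        1    L4  Finance   23                23
7        3    L6    Legal   55               165
8        0    L4  Finance   60                 0
9       14    L6  Finance   28               392
10      12    L3  Finance   55               660
take 6 rows with largest tenure:
    tenure level     dept  age  age_times_tenure
3       18    L5  Finance   45               810
0       15    L3  Finance   37               555
9       14    L6  Finance   28               392
10      12    L3  Finance   55               660
4       10    L5    Legal   44               440
2        6    L3    Legal   57               342
take first 5 rows:
    tenure level     dept  age  age_times_tenure
3       18    L5  Finance   45               810
0       15    L3  Finance   37               555
9       14    L6  Finance   28               392
10      12    L3  Finance   55               660
4       10    L5    Legal   44               440
group by dept, sum of age_times_tenure:
dept
Finance    2417
Legal       440
Name: age_times_tenure, dtype: int64
Hence Finance.

Finance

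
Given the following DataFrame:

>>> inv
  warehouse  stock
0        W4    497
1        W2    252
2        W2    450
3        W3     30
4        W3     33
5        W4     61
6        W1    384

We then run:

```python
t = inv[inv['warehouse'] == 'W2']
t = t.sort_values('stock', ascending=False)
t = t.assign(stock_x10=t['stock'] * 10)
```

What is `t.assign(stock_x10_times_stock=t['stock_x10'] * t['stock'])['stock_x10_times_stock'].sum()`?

filter rows where warehouse == 'W2':
  warehouse  stock
1        W2    252
2        W2    450
sort by stock descending:
  warehouse  stock
2        W2    450
1        W2    252
add column stock_x10 = t['stock'] * 10:
  warehouse  stock  stock_x10
2        W2    450       4500
1        W2    252       2520
add column stock_x10_times_stock = t['stock_x10'] * t['stock']:
  warehouse  stock  stock_x10  stock_x10_times_stock
2        W2    450       4500                2025000
1        W2    252       2520                 635040

2660040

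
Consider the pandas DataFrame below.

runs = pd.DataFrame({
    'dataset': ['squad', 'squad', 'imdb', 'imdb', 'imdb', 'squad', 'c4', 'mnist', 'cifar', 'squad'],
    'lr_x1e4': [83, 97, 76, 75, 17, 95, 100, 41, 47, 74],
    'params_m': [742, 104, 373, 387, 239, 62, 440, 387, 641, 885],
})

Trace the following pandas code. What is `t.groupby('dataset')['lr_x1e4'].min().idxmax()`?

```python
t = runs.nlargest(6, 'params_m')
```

take 6 rows with largest params_m:
  dataset  lr_x1e4  params_m
9   squad       74       885
0   squad       83       742
8   cifar       47       641
6      c4      100       440
3    imdb       75       387
7   mnist       41       387
group by dataset, min of lr_x1e4:
dataset
c4       100
cifar     47
imdb      75
mnist     41
squad     74
Name: lr_x1e4, dtype: int64
Hence c4.

c4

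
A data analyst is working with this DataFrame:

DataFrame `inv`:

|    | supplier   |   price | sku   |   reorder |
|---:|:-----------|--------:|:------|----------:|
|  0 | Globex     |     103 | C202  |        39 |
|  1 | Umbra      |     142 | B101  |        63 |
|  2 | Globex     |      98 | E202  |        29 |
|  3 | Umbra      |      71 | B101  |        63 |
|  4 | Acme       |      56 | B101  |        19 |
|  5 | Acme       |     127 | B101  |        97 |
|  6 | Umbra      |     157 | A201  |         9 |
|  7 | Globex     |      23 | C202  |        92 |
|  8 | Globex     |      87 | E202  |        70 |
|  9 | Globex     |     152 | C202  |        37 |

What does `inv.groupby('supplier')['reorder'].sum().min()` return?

group by supplier, sum of reorder:
supplier
Acme      116
Globex    267
Umbra     135
Name: reorder, dtype: int64
Reading off the min of the resulting series, we get 116.

116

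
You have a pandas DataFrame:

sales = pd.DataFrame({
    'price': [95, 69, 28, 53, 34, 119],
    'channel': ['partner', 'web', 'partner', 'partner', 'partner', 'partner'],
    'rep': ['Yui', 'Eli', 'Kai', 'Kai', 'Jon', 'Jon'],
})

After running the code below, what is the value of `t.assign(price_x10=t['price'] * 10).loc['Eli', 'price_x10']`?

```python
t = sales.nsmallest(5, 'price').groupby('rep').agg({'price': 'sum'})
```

take 5 rows with smallest price:
   price  channel  rep
2     28  partner  Kai
4     34  partner  Jon
3     53  partner  Kai
1     69      web  Eli
0     95  partner  Yui
group by rep, sum of price:
     price
rep       
Eli     69
Jon     34
Kai     81
Yui     95
add column price_x10 = t['price'] * 10:
     price  price_x10
rep                  
Eli     69        690
Jon     34        340
Kai     81        810
Yui     95        950

690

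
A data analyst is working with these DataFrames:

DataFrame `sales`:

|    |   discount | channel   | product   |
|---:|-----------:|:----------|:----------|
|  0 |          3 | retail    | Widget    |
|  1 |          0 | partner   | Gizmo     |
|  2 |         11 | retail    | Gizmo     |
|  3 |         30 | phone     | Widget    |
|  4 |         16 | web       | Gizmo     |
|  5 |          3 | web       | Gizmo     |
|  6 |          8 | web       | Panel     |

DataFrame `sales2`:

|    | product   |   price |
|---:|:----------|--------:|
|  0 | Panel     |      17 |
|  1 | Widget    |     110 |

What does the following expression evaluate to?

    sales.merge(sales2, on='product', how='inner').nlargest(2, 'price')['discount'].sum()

33

merge on 'product' (how='inner') → 3 rows:
   discount channel product  price
0         3  retail  Widget    110
1        30   phone  Widget    110
2         8     web   Panel     17
take 2 rows with largest price:
   discount channel product  price
0         3  retail  Widget    110
1        30   phone  Widget    110
Hence 33.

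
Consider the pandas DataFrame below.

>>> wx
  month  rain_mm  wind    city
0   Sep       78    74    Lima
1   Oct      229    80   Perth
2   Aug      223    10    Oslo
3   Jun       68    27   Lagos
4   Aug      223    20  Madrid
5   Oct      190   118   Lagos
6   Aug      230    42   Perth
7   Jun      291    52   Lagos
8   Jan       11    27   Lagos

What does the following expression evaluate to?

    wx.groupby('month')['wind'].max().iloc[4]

74

group by month, max of wind:
month
Aug     42
Jan     27
Jun     52
Oct    118
Sep     74
Name: wind, dtype: int64
So iloc[4] = 74.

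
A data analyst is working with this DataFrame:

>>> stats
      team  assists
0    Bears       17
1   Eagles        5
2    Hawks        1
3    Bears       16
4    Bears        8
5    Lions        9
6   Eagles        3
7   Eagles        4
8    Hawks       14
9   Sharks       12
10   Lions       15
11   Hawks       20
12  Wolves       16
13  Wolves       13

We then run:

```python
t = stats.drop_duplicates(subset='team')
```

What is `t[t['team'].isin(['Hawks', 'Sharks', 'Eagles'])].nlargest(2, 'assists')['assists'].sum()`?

17

drop duplicate team (keep=first):
      team  assists
0    Bears       17
1   Eagles        5
2    Hawks        1
5    Lions        9
9   Sharks       12
12  Wolves       16
filter rows where team in ['Hawks', 'Sharks', 'Eagles']:
     team  assists
1  Eagles        5
2   Hawks        1
9  Sharks       12
take 2 rows with largest assists:
     team  assists
9  Sharks       12
1  Eagles        5
Reading off the sum of column 'assists', we get 17.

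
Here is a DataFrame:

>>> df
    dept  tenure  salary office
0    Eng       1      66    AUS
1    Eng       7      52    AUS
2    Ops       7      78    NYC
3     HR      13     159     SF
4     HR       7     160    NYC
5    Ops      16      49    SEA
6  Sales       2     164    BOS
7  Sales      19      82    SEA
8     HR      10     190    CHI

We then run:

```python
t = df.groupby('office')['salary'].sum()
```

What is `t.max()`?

238

group by office, sum of salary:
office
AUS    118
BOS    164
CHI    190
NYC    238
SEA    131
SF     159
Name: salary, dtype: int64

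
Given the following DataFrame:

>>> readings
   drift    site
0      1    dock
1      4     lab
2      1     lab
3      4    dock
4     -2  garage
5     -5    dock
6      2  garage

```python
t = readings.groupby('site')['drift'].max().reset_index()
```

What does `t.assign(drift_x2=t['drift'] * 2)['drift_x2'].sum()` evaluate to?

20

group by site, max of drift:
site
dock      4
garage    2
lab       4
Name: drift, dtype: int64
reset_index():
     site  drift
0    dock      4
1  garage      2
2     lab      4
add column drift_x2 = t['drift'] * 2:
     site  drift  drift_x2
0    dock      4         8
1  garage      2         4
2     lab      4         8
Taking the sum of column 'drift_x2' gives 20.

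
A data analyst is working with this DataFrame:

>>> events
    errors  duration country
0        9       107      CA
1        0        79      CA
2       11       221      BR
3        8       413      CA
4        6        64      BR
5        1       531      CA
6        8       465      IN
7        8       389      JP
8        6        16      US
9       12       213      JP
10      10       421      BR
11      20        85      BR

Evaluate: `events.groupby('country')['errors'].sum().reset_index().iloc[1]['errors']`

18

group by country, sum of errors:
country
BR    47
CA    18
IN     8
JP    20
US     6
Name: errors, dtype: int64
reset_index():
  country  errors
0      BR      47
1      CA      18
2      IN       8
3      JP      20
4      US       6
Taking the value at position 1, column 'errors' gives 18.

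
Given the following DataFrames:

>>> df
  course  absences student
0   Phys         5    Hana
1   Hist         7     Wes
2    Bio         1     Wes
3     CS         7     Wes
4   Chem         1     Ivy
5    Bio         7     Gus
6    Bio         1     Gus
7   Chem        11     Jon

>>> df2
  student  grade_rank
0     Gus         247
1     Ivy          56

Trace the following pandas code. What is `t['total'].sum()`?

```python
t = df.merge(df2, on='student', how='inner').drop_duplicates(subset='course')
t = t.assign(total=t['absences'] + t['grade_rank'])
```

merge on 'student' (how='inner') → 3 rows:
  course  absences student  grade_rank
0   Chem         1     Ivy          56
1    Bio         7     Gus         247
2    Bio         1     Gus         247
drop duplicate course (keep=first):
  course  absences student  grade_rank
0   Chem         1     Ivy          56
1    Bio         7     Gus         247
add column total = t['absences'] + t['grade_rank']:
  course  absences student  grade_rank  total
0   Chem         1     Ivy          56     57
1    Bio         7     Gus         247    254
Taking the sum of column 'total' gives 311.

311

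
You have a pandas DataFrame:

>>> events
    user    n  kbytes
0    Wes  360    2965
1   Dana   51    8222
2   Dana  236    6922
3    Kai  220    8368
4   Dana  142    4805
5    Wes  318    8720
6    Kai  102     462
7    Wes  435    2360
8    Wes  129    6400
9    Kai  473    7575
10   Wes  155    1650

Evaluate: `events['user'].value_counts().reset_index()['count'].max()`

value_counts of user:
user
Wes     5
Dana    3
Kai     3
Name: count, dtype: int64
reset_index():
   user  count
0   Wes      5
1  Dana      3
2   Kai      3
Then the max of column 'count': 5

5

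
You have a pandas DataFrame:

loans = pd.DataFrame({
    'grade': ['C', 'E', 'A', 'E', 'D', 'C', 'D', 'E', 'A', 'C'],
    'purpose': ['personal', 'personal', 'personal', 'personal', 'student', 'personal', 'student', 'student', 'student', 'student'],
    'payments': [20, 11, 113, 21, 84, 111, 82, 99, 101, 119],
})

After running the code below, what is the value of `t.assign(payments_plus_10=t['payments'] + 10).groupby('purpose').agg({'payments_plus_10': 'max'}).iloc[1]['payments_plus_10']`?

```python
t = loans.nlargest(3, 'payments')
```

take 3 rows with largest payments:
  grade   purpose  payments
9     C   student       119
2     A  personal       113
5     C  personal       111
add column payments_plus_10 = t['payments'] + 10:
  grade   purpose  payments  payments_plus_10
9     C   student       119               129
2     A  personal       113               123
5     C  personal       111               121
group by purpose, max of payments_plus_10:
          payments_plus_10
purpose                   
personal               123
student                129
value at position 1, column 'payments_plus_10' → 129

129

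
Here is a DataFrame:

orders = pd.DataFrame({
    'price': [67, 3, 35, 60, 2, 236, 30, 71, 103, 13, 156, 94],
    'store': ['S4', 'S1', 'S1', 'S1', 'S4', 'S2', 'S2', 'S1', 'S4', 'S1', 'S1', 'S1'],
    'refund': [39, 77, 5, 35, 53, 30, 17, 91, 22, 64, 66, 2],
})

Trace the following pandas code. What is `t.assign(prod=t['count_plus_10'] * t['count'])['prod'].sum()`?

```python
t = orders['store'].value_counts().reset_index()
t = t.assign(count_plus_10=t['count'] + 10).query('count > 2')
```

158

value_counts of store:
store
S1    7
S4    3
S2    2
Name: count, dtype: int64
reset_index():
  store  count
0    S1      7
1    S4      3
2    S2      2
add column count_plus_10 = t['count'] + 10:
  store  count  count_plus_10
0    S1      7             17
1    S4      3             13
2    S2      2             12
filter rows where count > 2:
  store  count  count_plus_10
0    S1      7             17
1    S4      3             13
add column prod = t['count_plus_10'] * t['count']:
  store  count  count_plus_10  prod
0    S1      7             17   119
1    S4      3             13    39
Then the sum of column 'prod': 158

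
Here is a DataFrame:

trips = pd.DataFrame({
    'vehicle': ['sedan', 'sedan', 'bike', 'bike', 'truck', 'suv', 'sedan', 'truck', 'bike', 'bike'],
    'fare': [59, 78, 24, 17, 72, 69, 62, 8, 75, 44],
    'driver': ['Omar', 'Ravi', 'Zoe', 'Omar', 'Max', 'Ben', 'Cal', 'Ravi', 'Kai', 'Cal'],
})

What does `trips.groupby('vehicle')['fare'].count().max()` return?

4

group by vehicle, count of fare:
vehicle
bike     4
sedan    3
suv      1
truck    2
Name: fare, dtype: int64
Reading off the max of the resulting series, we get 4.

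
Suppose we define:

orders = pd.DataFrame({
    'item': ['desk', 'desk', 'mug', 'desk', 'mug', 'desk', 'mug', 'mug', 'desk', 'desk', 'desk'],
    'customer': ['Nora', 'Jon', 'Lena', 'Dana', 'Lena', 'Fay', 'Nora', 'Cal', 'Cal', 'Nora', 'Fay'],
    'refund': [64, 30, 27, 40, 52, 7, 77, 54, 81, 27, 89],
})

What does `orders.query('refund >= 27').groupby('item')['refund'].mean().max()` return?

filter rows where refund >= 27:
    item customer  refund
0   desk     Nora      64
1   desk      Jon      30
2    mug     Lena      27
3   desk     Dana      40
4    mug     Lena      52
6    mug     Nora      77
7    mug      Cal      54
8   desk      Cal      81
9   desk     Nora      27
10  desk      Fay      89
group by item, mean of refund:
item
desk    55.166667
mug     52.500000
Name: refund, dtype: float64

55.1666666667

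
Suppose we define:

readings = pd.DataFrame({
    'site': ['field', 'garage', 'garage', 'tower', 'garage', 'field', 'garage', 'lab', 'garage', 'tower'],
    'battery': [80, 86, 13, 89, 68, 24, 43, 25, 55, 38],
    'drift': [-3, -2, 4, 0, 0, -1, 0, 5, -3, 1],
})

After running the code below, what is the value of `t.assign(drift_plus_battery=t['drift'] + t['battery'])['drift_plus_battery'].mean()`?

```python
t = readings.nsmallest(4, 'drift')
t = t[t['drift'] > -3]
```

take 4 rows with smallest drift:
     site  battery  drift
0   field       80     -3
8  garage       55     -3
1  garage       86     -2
5   field       24     -1
filter rows where drift > -3:
     site  battery  drift
1  garage       86     -2
5   field       24     -1
add column drift_plus_battery = t['drift'] + t['battery']:
     site  battery  drift  drift_plus_battery
1  garage       86     -2                  84
5   field       24     -1                  23

53.5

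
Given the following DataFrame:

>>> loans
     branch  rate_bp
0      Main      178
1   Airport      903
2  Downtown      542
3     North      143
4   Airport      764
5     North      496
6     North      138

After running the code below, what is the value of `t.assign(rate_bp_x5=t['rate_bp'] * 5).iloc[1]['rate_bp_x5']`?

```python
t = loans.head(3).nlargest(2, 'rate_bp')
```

take first 3 rows:
     branch  rate_bp
0      Main      178
1   Airport      903
2  Downtown      542
take 2 rows with largest rate_bp:
     branch  rate_bp
1   Airport      903
2  Downtown      542
add column rate_bp_x5 = t['rate_bp'] * 5:
     branch  rate_bp  rate_bp_x5
1   Airport      903        4515
2  Downtown      542        2710
Hence 2710.

2710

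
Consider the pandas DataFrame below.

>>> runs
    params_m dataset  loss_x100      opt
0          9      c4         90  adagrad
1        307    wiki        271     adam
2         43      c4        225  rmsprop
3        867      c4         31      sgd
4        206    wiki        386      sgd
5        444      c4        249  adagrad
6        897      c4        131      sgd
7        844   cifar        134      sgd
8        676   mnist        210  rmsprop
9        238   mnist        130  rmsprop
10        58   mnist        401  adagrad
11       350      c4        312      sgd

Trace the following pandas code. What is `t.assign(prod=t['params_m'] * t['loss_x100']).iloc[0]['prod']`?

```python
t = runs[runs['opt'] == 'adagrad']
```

810

filter rows where opt == 'adagrad':
    params_m dataset  loss_x100      opt
0          9      c4         90  adagrad
5        444      c4        249  adagrad
10        58   mnist        401  adagrad
add column prod = t['params_m'] * t['loss_x100']:
    params_m dataset  loss_x100      opt    prod
0          9      c4         90  adagrad     810
5        444      c4        249  adagrad  110556
10        58   mnist        401  adagrad   23258
Then the value at position 0, column 'prod': 810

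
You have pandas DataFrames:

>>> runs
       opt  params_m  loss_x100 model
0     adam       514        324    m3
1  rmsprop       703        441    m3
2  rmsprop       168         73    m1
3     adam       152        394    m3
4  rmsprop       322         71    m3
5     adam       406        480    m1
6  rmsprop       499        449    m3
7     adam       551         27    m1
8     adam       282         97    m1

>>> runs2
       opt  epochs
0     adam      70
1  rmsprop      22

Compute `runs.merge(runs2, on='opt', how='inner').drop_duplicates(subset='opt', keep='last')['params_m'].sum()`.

781

merge on 'opt' (how='inner') → 9 rows:
       opt  params_m  loss_x100 model  epochs
0     adam       514        324    m3      70
1  rmsprop       703        441    m3      22
2  rmsprop       168         73    m1      22
3     adam       152        394    m3      70
4  rmsprop       322         71    m3      22
5     adam       406        480    m1      70
6  rmsprop       499        449    m3      22
7     adam       551         27    m1      70
8     adam       282         97    m1      70
drop duplicate opt (keep=last):
       opt  params_m  loss_x100 model  epochs
6  rmsprop       499        449    m3      22
8     adam       282         97    m1      70
Reading off the sum of column 'params_m', we get 781.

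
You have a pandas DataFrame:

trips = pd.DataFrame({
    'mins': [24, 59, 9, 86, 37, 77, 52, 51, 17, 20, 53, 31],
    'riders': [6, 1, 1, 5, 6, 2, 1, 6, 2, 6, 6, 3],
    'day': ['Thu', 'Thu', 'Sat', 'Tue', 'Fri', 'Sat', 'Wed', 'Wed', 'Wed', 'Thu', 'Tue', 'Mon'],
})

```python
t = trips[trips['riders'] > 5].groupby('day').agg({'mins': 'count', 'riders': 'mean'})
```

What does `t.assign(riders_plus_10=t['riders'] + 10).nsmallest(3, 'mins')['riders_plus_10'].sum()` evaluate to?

filter rows where riders > 5:
    mins  riders  day
0     24       6  Thu
4     37       6  Fri
7     51       6  Wed
9     20       6  Thu
10    53       6  Tue
group by day: count(mins), mean(riders):
     mins  riders
day              
Fri     1     6.0
Thu     2     6.0
Tue     1     6.0
Wed     1     6.0
add column riders_plus_10 = t['riders'] + 10:
     mins  riders  riders_plus_10
day                              
Fri     1     6.0            16.0
Thu     2     6.0            16.0
Tue     1     6.0            16.0
Wed     1     6.0            16.0
take 3 rows with smallest mins:
     mins  riders  riders_plus_10
day                              
Fri     1     6.0            16.0
Tue     1     6.0            16.0
Wed     1     6.0            16.0
Reading off the sum of column 'riders_plus_10', we get 48.0.

48.0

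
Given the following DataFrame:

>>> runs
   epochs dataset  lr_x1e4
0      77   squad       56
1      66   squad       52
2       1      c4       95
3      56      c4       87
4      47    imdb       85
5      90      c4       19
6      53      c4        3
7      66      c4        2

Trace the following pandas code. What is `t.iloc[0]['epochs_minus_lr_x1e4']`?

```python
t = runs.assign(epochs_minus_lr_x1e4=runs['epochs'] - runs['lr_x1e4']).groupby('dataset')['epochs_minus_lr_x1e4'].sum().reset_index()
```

60

add column epochs_minus_lr_x1e4 = runs['epochs'] - runs['lr_x1e4']:
   epochs dataset  lr_x1e4  epochs_minus_lr_x1e4
0      77   squad       56                    21
1      66   squad       52                    14
2       1      c4       95                   -94
3      56      c4       87                   -31
4      47    imdb       85                   -38
5      90      c4       19                    71
6      53      c4        3                    50
7      66      c4        2                    64
group by dataset, sum of epochs_minus_lr_x1e4:
dataset
c4       60
imdb    -38
squad    35
Name: epochs_minus_lr_x1e4, dtype: int64
reset_index():
  dataset  epochs_minus_lr_x1e4
0      c4                    60
1    imdb                   -38
2   squad                    35
Finally, value at position 0, column 'epochs_minus_lr_x1e4' = 60.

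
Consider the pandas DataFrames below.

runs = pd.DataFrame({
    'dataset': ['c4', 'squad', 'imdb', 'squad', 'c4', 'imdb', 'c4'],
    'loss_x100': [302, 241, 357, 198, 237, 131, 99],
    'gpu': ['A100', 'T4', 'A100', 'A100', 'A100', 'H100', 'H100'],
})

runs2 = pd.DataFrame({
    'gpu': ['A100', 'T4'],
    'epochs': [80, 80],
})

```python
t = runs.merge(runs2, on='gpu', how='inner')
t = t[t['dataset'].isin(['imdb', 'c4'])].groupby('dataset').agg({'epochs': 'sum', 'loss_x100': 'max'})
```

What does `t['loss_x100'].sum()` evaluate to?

merge on 'gpu' (how='inner') → 5 rows:
  dataset  loss_x100   gpu  epochs
0      c4        302  A100      80
1   squad        241    T4      80
2    imdb        357  A100      80
3   squad        198  A100      80
4      c4        237  A100      80
filter rows where dataset in ['imdb', 'c4']:
  dataset  loss_x100   gpu  epochs
0      c4        302  A100      80
2    imdb        357  A100      80
4      c4        237  A100      80
group by dataset: sum(epochs), max(loss_x100):
         epochs  loss_x100
dataset                   
c4          160        302
imdb         80        357
Finally, sum of column 'loss_x100' = 659.

659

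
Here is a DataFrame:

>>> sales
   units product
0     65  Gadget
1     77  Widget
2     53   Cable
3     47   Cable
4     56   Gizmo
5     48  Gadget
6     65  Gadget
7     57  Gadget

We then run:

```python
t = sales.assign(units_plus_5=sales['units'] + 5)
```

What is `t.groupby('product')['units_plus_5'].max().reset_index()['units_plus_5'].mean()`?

add column units_plus_5 = sales['units'] + 5:
   units product  units_plus_5
0     65  Gadget            70
1     77  Widget            82
2     53   Cable            58
3     47   Cable            52
4     56   Gizmo            61
5     48  Gadget            53
6     65  Gadget            70
7     57  Gadget            62
group by product, max of units_plus_5:
product
Cable     58
Gadget    70
Gizmo     61
Widget    82
Name: units_plus_5, dtype: int64
reset_index():
  product  units_plus_5
0   Cable            58
1  Gadget            70
2   Gizmo            61
3  Widget            82
Hence 67.75.

67.75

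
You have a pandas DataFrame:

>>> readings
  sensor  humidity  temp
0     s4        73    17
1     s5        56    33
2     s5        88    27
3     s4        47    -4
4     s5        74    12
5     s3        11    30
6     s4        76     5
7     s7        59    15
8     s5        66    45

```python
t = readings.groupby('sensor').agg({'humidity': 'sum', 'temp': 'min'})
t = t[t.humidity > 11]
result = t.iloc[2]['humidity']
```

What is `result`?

59

group by sensor: sum(humidity), min(temp):
        humidity  temp
sensor                
s3            11    30
s4           196    -4
s5           284    12
s7            59    15
filter rows where humidity > 11:
        humidity  temp
sensor                
s4           196    -4
s5           284    12
s7            59    15
So iloc[2]['humidity'] = 59.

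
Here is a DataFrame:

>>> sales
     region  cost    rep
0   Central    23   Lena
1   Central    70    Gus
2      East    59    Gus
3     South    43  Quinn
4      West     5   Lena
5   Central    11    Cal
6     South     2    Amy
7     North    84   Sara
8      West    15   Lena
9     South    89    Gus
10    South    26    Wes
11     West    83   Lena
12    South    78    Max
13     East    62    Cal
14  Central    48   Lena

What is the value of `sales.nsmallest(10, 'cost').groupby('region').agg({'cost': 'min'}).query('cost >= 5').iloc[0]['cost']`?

11

take 10 rows with smallest cost:
     region  cost    rep
6     South     2    Amy
4      West     5   Lena
5   Central    11    Cal
8      West    15   Lena
0   Central    23   Lena
10    South    26    Wes
3     South    43  Quinn
14  Central    48   Lena
2      East    59    Gus
13     East    62    Cal
group by region, min of cost:
         cost
region       
Central    11
East       59
South       2
West        5
filter rows where cost >= 5:
         cost
region       
Central    11
East       59
West        5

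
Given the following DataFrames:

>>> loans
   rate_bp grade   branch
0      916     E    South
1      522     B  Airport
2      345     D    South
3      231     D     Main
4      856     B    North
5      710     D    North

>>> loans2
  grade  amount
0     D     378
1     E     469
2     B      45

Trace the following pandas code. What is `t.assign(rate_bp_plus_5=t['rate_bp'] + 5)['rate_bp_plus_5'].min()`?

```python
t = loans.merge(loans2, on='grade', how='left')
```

236

merge on 'grade' (how='left') → 6 rows:
   rate_bp grade   branch  amount
0      916     E    South     469
1      522     B  Airport      45
2      345     D    South     378
3      231     D     Main     378
4      856     B    North      45
5      710     D    North     378
add column rate_bp_plus_5 = t['rate_bp'] + 5:
   rate_bp grade   branch  amount  rate_bp_plus_5
0      916     E    South     469             921
1      522     B  Airport      45             527
2      345     D    South     378             350
3      231     D     Main     378             236
4      856     B    North      45             861
5      710     D    North     378             715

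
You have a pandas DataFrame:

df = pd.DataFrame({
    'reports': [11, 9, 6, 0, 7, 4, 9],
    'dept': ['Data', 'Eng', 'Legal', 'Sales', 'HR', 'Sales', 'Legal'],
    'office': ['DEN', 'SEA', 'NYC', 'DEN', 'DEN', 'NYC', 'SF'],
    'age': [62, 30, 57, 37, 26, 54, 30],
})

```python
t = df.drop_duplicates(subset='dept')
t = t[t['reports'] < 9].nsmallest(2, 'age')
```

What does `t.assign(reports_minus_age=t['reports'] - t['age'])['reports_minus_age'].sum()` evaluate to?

drop duplicate dept (keep=first):
   reports   dept office  age
0       11   Data    DEN   62
1        9    Eng    SEA   30
2        6  Legal    NYC   57
3        0  Sales    DEN   37
4        7     HR    DEN   26
filter rows where reports < 9:
   reports   dept office  age
2        6  Legal    NYC   57
3        0  Sales    DEN   37
4        7     HR    DEN   26
take 2 rows with smallest age:
   reports   dept office  age
4        7     HR    DEN   26
3        0  Sales    DEN   37
add column reports_minus_age = t['reports'] - t['age']:
   reports   dept office  age  reports_minus_age
4        7     HR    DEN   26                -19
3        0  Sales    DEN   37                -37

-56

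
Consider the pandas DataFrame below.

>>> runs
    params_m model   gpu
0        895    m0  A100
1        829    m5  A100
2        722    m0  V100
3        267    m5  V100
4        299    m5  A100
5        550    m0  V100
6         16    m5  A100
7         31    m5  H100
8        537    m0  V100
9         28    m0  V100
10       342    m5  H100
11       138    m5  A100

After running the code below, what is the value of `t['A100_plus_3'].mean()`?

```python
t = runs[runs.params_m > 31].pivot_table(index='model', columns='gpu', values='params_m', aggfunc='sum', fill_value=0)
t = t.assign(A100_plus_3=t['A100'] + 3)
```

filter rows where params_m > 31:
    params_m model   gpu
0        895    m0  A100
1        829    m5  A100
2        722    m0  V100
3        267    m5  V100
4        299    m5  A100
5        550    m0  V100
8        537    m0  V100
10       342    m5  H100
11       138    m5  A100
pivot: rows=model, cols=gpu, sum(params_m):
gpu    A100  H100  V100
model                  
m0      895     0  1809
m5     1266   342   267
add column A100_plus_3 = t['A100'] + 3:
gpu    A100  H100  V100  A100_plus_3
model                               
m0      895     0  1809          898
m5     1266   342   267         1269

1083.5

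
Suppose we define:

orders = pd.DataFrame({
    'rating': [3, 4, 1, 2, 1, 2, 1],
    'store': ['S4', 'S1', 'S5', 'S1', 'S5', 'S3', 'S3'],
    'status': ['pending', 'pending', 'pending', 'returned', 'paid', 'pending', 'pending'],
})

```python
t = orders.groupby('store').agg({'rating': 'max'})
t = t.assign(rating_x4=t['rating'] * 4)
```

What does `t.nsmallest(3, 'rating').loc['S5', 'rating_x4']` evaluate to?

group by store, max of rating:
       rating
store        
S1          4
S3          2
S4          3
S5          1
add column rating_x4 = t['rating'] * 4:
       rating  rating_x4
store                   
S1          4         16
S3          2          8
S4          3         12
S5          1          4
take 3 rows with smallest rating:
       rating  rating_x4
store                   
S5          1          4
S3          2          8
S4          3         12
The value at row 'S5', column 'rating_x4' is 4.

4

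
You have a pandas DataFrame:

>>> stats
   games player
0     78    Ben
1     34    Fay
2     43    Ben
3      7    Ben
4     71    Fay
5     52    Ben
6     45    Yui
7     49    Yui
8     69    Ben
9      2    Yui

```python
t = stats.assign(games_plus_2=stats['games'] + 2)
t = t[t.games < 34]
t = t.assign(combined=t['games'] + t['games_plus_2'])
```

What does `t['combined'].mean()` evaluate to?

add column games_plus_2 = stats['games'] + 2:
   games player  games_plus_2
0     78    Ben            80
1     34    Fay            36
2     43    Ben            45
3      7    Ben             9
4     71    Fay            73
5     52    Ben            54
6     45    Yui            47
7     49    Yui            51
8     69    Ben            71
9      2    Yui             4
filter rows where games < 34:
   games player  games_plus_2
3      7    Ben             9
9      2    Yui             4
add column combined = t['games'] + t['games_plus_2']:
   games player  games_plus_2  combined
3      7    Ben             9        16
9      2    Yui             4         6
Reading off the mean of column 'combined', we get 11.0.

11.0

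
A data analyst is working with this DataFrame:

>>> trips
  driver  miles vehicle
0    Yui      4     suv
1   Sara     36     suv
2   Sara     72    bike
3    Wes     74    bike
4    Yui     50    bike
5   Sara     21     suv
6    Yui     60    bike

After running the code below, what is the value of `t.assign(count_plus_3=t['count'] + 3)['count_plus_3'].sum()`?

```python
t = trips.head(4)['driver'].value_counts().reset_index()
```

take first 4 rows:
  driver  miles vehicle
0    Yui      4     suv
1   Sara     36     suv
2   Sara     72    bike
3    Wes     74    bike
value_counts of driver:
driver
Sara    2
Yui     1
Wes     1
Name: count, dtype: int64
reset_index():
  driver  count
0   Sara      2
1    Yui      1
2    Wes      1
add column count_plus_3 = t['count'] + 3:
  driver  count  count_plus_3
0   Sara      2             5
1    Yui      1             4
2    Wes      1             4

13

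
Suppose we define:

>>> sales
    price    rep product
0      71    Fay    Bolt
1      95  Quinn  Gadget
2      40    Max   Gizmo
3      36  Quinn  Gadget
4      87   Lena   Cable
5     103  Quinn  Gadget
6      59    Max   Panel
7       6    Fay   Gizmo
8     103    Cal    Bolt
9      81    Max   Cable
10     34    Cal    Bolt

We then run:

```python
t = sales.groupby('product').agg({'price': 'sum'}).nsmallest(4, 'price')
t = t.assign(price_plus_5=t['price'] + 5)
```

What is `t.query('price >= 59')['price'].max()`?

group by product, sum of price:
         price
product       
Bolt       208
Cable      168
Gadget     234
Gizmo       46
Panel       59
take 4 rows with smallest price:
         price
product       
Gizmo       46
Panel       59
Cable      168
Bolt       208
add column price_plus_5 = t['price'] + 5:
         price  price_plus_5
product                     
Gizmo       46            51
Panel       59            64
Cable      168           173
Bolt       208           213
filter rows where price >= 59:
         price  price_plus_5
product                     
Panel       59            64
Cable      168           173
Bolt       208           213
Taking the max of column 'price' gives 208.

208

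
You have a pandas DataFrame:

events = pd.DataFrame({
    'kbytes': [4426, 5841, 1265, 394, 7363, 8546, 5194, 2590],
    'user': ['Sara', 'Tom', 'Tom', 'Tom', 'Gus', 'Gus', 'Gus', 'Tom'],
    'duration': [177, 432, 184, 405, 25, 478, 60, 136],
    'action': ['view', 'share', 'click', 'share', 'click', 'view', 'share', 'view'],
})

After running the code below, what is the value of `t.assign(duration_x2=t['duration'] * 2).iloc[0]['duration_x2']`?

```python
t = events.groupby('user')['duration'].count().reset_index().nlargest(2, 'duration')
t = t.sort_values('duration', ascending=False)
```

group by user, count of duration:
user
Gus     3
Sara    1
Tom     4
Name: duration, dtype: int64
reset_index():
   user  duration
0   Gus         3
1  Sara         1
2   Tom         4
take 2 rows with largest duration:
  user  duration
2  Tom         4
0  Gus         3
sort by duration descending:
  user  duration
2  Tom         4
0  Gus         3
add column duration_x2 = t['duration'] * 2:
  user  duration  duration_x2
2  Tom         4            8
0  Gus         3            6
Then the value at position 0, column 'duration_x2': 8

8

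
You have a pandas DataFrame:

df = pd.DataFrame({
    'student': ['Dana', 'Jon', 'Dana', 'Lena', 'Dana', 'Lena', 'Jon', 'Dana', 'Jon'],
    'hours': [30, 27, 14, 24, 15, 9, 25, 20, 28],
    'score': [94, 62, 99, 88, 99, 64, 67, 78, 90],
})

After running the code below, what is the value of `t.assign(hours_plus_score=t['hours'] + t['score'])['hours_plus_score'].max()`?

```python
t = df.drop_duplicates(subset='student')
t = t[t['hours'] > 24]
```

drop duplicate student (keep=first):
  student  hours  score
0    Dana     30     94
1     Jon     27     62
3    Lena     24     88
filter rows where hours > 24:
  student  hours  score
0    Dana     30     94
1     Jon     27     62
add column hours_plus_score = t['hours'] + t['score']:
  student  hours  score  hours_plus_score
0    Dana     30     94               124
1     Jon     27     62                89

124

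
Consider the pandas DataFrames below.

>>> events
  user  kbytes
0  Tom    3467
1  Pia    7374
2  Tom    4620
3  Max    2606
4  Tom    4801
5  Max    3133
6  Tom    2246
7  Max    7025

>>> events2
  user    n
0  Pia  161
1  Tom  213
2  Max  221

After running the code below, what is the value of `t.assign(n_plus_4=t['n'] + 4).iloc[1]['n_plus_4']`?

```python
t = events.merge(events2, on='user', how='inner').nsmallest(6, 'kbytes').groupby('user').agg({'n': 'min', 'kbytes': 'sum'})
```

217

merge on 'user' (how='inner') → 8 rows:
  user  kbytes    n
0  Tom    3467  213
1  Pia    7374  161
2  Tom    4620  213
3  Max    2606  221
4  Tom    4801  213
5  Max    3133  221
6  Tom    2246  213
7  Max    7025  221
take 6 rows with smallest kbytes:
  user  kbytes    n
6  Tom    2246  213
3  Max    2606  221
5  Max    3133  221
0  Tom    3467  213
2  Tom    4620  213
4  Tom    4801  213
group by user: min(n), sum(kbytes):
        n  kbytes
user             
Max   221    5739
Tom   213   15134
add column n_plus_4 = t['n'] + 4:
        n  kbytes  n_plus_4
user                       
Max   221    5739       225
Tom   213   15134       217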